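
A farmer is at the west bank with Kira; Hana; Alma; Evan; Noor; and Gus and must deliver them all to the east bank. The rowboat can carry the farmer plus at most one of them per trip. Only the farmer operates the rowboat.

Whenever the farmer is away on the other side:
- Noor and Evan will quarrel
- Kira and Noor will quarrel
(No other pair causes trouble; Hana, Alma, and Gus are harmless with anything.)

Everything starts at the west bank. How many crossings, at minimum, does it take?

13

Counting alone: the farmer can take at most 1 across per trip to the east bank, so moving all 6 needs at least 6 loaded trips out, with a return between consecutive ones — at least 11 crossings.
The safety rule pushes this higher. Following every safe sequence of crossings, the most of the 6 that can be at the east bank as the rowboat arrives there on crossing 11 is 5 — never all 6.
So no plan with fewer than 13 crossings exists, and this one achieves 13:
1. Farmer goes to the east bank with Noor.  [the west bank: Alma, Evan, Gus, Hana, Kira | the east bank: Noor]
2. Farmer goes back to the west bank alone.  [the west bank: Alma, Evan, Gus, Hana, Kira | the east bank: Noor]
3. Farmer goes to the east bank with Kira.  [the west bank: Alma, Evan, Gus, Hana | the east bank: Kira, Noor]
4. Farmer goes back to the west bank with Noor.  [the west bank: Alma, Evan, Gus, Hana, Noor | the east bank: Kira]
5. Farmer goes to the east bank with Evan.  [the west bank: Alma, Gus, Hana, Noor | the east bank: Evan, Kira]
6. Farmer goes back to the west bank alone.  [the west bank: Alma, Gus, Hana, Noor | the east bank: Evan, Kira]
7. Farmer goes to the east bank with Hana.  [the west bank: Alma, Gus, Noor | the east bank: Evan, Hana, Kira]
8. Farmer goes back to the west bank alone.  [the west bank: Alma, Gus, Noor | the east bank: Evan, Hana, Kira]
9. Farmer goes to the east bank with Alma.  [the west bank: Gus, Noor | the east bank: Alma, Evan, Hana, Kira]
10. Farmer goes back to the west bank alone.  [the west bank: Gus, Noor | the east bank: Alma, Evan, Hana, Kira]
11. Farmer goes to the east bank with Gus.  [the west bank: Noor | the east bank: Alma, Evan, Gus, Hana, Kira]
12. Farmer goes back to the west bank alone.  [the west bank: Noor | the east bank: Alma, Evan, Gus, Hana, Kira]
13. Farmer goes to the east bank with Noor.  [the west bank: — | the east bank: Alma, Evan, Gus, Hana, Kira, Noor]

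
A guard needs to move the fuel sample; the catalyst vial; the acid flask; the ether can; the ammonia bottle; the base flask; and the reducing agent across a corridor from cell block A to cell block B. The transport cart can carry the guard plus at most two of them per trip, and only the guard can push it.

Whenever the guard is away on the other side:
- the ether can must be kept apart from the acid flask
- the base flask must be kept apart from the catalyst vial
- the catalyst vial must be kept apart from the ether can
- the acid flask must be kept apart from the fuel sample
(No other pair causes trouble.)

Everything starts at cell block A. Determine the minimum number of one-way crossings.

Counting alone: the guard can take at most 2 across per trip to cell block B, so moving all 7 needs at least 4 loaded trips out, with a return between consecutive ones — at least 7 crossings.
The safety rule pushes this higher. Following every safe sequence of crossings, the most of the 7 that can be at cell block B as the transport cart arrives there on crossing 7 is 6 — never all 7.
So no plan with fewer than 9 crossings exists, and this one achieves 9:
1. Guard goes to cell block B with the acid flask and the catalyst vial.
2. Guard goes back to cell block A alone.
3. Guard goes to cell block B with the fuel sample.
4. Guard goes back to cell block A with the acid flask.
5. Guard goes to cell block B with the ammonia bottle and the ether can.
6. Guard goes back to cell block A with the catalyst vial.
7. Guard goes to cell block B with the base flask and the reducing agent.
8. Guard goes back to cell block A alone.
9. Guard goes to cell block B with the acid flask and the catalyst vial.

9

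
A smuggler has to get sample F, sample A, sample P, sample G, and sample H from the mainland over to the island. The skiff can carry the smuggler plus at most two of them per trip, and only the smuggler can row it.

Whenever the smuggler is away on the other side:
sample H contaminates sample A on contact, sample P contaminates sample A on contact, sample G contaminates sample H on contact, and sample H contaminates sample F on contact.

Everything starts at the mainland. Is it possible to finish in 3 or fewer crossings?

No

Counting alone: the smuggler can take at most 2 across per trip to the island, so moving all 5 needs at least 3 loaded trips out, with a return between consecutive ones — at least 5 crossings.
Since 3 < 5, 3 crossings cannot be enough. (The shortest complete plan in fact takes 5:)
1. Smuggler goes to the island with sample A and sample H.  [the mainland: sample F, sample G, sample P | the island: sample A, sample H]
2. Smuggler goes back to the mainland with sample H.  [the mainland: sample F, sample G, sample H, sample P | the island: sample A]
3. Smuggler goes to the island with sample F and sample G.  [the mainland: sample H, sample P | the island: sample A, sample F, sample G]
4. Smuggler goes back to the mainland alone.  [the mainland: sample H, sample P | the island: sample A, sample F, sample G]
5. Smuggler goes to the island with sample H and sample P.  [the mainland: — | the island: sample A, sample F, sample G, sample H, sample P]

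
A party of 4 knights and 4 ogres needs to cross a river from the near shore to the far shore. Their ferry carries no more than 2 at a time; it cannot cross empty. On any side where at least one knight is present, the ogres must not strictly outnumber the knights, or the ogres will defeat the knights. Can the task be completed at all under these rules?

No

Following every safe sequence of crossings from the start, the most of the 8 that can be at the far shore as the ferry arrives there on crossings 1, 3, 5 is 2, 3, 4 respectively; the best ever achieved is 4 of 8.
From crossing 7 on, no configuration arises that was not already reachable earlier: only 11 distinct safe configurations (who is on which side, and where the ferry is) can ever be reached, none of them has everyone across, and every continuation just revisits them. They are: 0 knights + 0 ogres across (ferry back at the start); 0 knights + 1 ogre across (ferry there); 0 knights + 1 ogre across (ferry back at the start); 0 knights + 2 ogres across (ferry there); 0 knights + 2 ogres across (ferry back at the start); 0 knights + 3 ogres across (ferry there); 0 knights + 3 ogres across (ferry back at the start); 0 knights + 4 ogres across (ferry there); 1 knight + 1 ogre across (ferry there); 1 knight + 1 ogre across (ferry back at the start); 2 knights + 2 ogres across (ferry there). So no valid plan exists.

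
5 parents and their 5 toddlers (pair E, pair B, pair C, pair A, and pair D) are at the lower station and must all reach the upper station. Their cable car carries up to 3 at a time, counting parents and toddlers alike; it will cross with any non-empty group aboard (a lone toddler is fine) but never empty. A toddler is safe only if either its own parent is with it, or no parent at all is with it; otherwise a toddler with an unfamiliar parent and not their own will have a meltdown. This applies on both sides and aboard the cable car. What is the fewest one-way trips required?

Counting alone: each trip to the upper station takes at most 3 across and each return brings at least 1 back, so after t trips out (and t−1 returns) at most 3t − (t−1) of the 10 are across; that first reaches 10 at t = 5, so at least 9 crossings are needed.
The safety rule pushes this higher. Following every safe sequence of crossings, the most of the 10 that can be at the upper station as the cable car arrives there on crossing 9 is 9 — never all 10.
So no plan with fewer than 11 crossings exists, and this one achieves 11:
1. parent E and toddler E cross → the upper station.
2. parent E crosses ← the lower station.
3. toddler A, toddler B, and toddler C cross → the upper station.
4. toddler E crosses ← the lower station.
5. parent A, parent B, and parent C cross → the upper station.
6. parent B and toddler B cross ← the lower station.
7. parent B, parent D, and parent E cross → the upper station.
8. toddler C crosses ← the lower station.
9. toddler B and toddler E cross → the upper station.
10. toddler E crosses ← the lower station.
11. toddler C, toddler D, and toddler E cross → the upper station.

11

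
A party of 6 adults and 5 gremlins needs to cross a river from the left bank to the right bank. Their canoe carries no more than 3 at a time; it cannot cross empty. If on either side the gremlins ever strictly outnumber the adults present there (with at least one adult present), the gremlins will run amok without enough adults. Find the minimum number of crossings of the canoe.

9

Counting alone: each trip to the right bank takes at most 3 across and each return brings at least 1 back, so after t trips out (and t−1 returns) at most 3t − (t−1) of the 11 are across; that first reaches 11 at t = 5, so at least 9 crossings are needed.
The plan below uses exactly 9 crossings, so it is optimal:
1. 3 gremlins → the right bank.  (the left bank: 6A 2G; the right bank: 0A 3G)
2. 1 gremlin ← the left bank.  (the left bank: 6A 3G; the right bank: 0A 2G)
3. 3 adults → the right bank.  (the left bank: 3A 3G; the right bank: 3A 2G)
4. 1 adult ← the left bank.  (the left bank: 4A 3G; the right bank: 2A 2G)
5. 2 adults and 1 gremlin → the right bank.  (the left bank: 2A 2G; the right bank: 4A 3G)
6. 1 adult ← the left bank.  (the left bank: 3A 2G; the right bank: 3A 3G)
7. 2 adults and 1 gremlin → the right bank.  (the left bank: 1A 1G; the right bank: 5A 4G)
8. 1 adult ← the left bank.  (the left bank: 2A 1G; the right bank: 4A 4G)
9. 2 adults and 1 gremlin → the right bank.  (the left bank: 0A 0G; the right bank: 6A 5G)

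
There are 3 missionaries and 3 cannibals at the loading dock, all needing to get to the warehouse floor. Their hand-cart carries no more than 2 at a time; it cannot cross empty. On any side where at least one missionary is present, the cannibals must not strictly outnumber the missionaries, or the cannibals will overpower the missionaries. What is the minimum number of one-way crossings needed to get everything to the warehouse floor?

Counting alone: each trip to the warehouse floor takes at most 2 across and each return brings at least 1 back, so after t trips out (and t−1 returns) at most 2t − (t−1) of the 6 are across; that first reaches 6 at t = 5, so at least 9 crossings are needed.
The safety rule pushes this higher. Following every safe sequence of crossings, the most of the 6 that can be at the warehouse floor as the hand-cart arrives there on crossing 9 is 5 — never all 6.
So no plan with fewer than 11 crossings exists, and this one achieves 11:
1. 2 cannibals → the warehouse floor.  (the loading dock: 3M 1C; the warehouse floor: 0M 2C)
2. 1 cannibal ← the loading dock.  (the loading dock: 3M 2C; the warehouse floor: 0M 1C)
3. 2 cannibals → the warehouse floor.  (the loading dock: 3M 0C; the warehouse floor: 0M 3C)
4. 1 cannibal ← the loading dock.  (the loading dock: 3M 1C; the warehouse floor: 0M 2C)
5. 2 missionaries → the warehouse floor.  (the loading dock: 1M 1C; the warehouse floor: 2M 2C)
6. 1 missionary and 1 cannibal ← the loading dock.  (the loading dock: 2M 2C; the warehouse floor: 1M 1C)
7. 2 missionaries → the warehouse floor.  (the loading dock: 0M 2C; the warehouse floor: 3M 1C)
8. 1 cannibal ← the loading dock.  (the loading dock: 0M 3C; the warehouse floor: 3M 0C)
9. 2 cannibals → the warehouse floor.  (the loading dock: 0M 1C; the warehouse floor: 3M 2C)
10. 1 cannibal ← the loading dock.  (the loading dock: 0M 2C; the warehouse floor: 3M 1C)
11. 2 cannibals → the warehouse floor.  (the loading dock: 0M 0C; the warehouse floor: 3M 3C)

11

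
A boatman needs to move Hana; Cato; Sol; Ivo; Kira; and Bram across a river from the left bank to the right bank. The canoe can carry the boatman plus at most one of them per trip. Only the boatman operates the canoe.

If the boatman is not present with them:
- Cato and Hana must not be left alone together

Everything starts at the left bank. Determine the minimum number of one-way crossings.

11

Counting alone: the boatman can take at most 1 across per trip to the right bank, so moving all 6 needs at least 6 loaded trips out, with a return between consecutive ones — at least 11 crossings.
The plan below uses exactly 11 crossings, so it is optimal:
1. Boatman goes to the right bank with Hana.
2. Boatman goes back to the left bank alone.
3. Boatman goes to the right bank with Sol.
4. Boatman goes back to the left bank alone.
5. Boatman goes to the right bank with Ivo.
6. Boatman goes back to the left bank alone.
7. Boatman goes to the right bank with Kira.
8. Boatman goes back to the left bank alone.
9. Boatman goes to the right bank with Bram.
10. Boatman goes back to the left bank alone.
11. Boatman goes to the right bank with Cato.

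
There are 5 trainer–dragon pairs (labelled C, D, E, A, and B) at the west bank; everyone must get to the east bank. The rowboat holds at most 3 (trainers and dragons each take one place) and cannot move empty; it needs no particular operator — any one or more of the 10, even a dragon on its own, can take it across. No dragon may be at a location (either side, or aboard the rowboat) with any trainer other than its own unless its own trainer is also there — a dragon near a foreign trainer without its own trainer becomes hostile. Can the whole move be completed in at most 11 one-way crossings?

Yes

Yes — this plan uses 11 crossings (≤ 11):
1. dragon C and trainer C cross → the east bank.
2. trainer C crosses ← the west bank.
3. dragon A, dragon D, and dragon E cross → the east bank.
4. dragon C crosses ← the west bank.
5. trainer A, trainer D, and trainer E cross → the east bank.
6. dragon D and trainer D cross ← the west bank.
7. trainer B, trainer C, and trainer D cross → the east bank.
8. dragon E crosses ← the west bank.
9. dragon C and dragon D cross → the east bank.
10. dragon C crosses ← the west bank.
11. dragon B, dragon C, and dragon E cross → the east bank.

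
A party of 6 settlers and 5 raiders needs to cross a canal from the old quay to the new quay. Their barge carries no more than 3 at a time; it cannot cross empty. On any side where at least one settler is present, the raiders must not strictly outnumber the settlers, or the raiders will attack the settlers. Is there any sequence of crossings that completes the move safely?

Yes

1. 3 raiders → the new quay.  (the old quay: 6S 2R; the new quay: 0S 3R)
2. 1 raider ← the old quay.  (the old quay: 6S 3R; the new quay: 0S 2R)
3. 3 settlers → the new quay.  (the old quay: 3S 3R; the new quay: 3S 2R)
4. 1 settler ← the old quay.  (the old quay: 4S 3R; the new quay: 2S 2R)
5. 2 settlers and 1 raider → the new quay.  (the old quay: 2S 2R; the new quay: 4S 3R)
6. 1 settler ← the old quay.  (the old quay: 3S 2R; the new quay: 3S 3R)
7. 2 settlers and 1 raider → the new quay.  (the old quay: 1S 1R; the new quay: 5S 4R)
8. 1 settler ← the old quay.  (the old quay: 2S 1R; the new quay: 4S 4R)
9. 2 settlers and 1 raider → the new quay.  (the old quay: 0S 0R; the new quay: 6S 5R)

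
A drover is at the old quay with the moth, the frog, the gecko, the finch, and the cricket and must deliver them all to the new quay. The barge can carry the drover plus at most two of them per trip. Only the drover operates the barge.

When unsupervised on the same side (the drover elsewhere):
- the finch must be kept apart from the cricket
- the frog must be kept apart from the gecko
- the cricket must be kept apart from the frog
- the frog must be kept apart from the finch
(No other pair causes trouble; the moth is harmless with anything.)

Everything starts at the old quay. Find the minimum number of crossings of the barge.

7

Counting alone: the drover can take at most 2 across per trip to the new quay, so moving all 5 needs at least 3 loaded trips out, with a return between consecutive ones — at least 5 crossings.
The safety rule pushes this higher. Following every safe sequence of crossings, the most of the 5 that can be at the new quay as the barge arrives there on crossing 5 is 4 — never all 5.
So no plan with fewer than 7 crossings exists, and this one achieves 7:
1. Drover goes to the new quay with the finch and the frog.  [the old quay: the cricket, the gecko, the moth | the new quay: the finch, the frog]
2. Drover goes back to the old quay with the frog.  [the old quay: the cricket, the frog, the gecko, the moth | the new quay: the finch]
3. Drover goes to the new quay with the frog and the moth.  [the old quay: the cricket, the gecko | the new quay: the finch, the frog, the moth]
4. Drover goes back to the old quay with the frog.  [the old quay: the cricket, the frog, the gecko | the new quay: the finch, the moth]
5. Drover goes to the new quay with the frog and the gecko.  [the old quay: the cricket | the new quay: the finch, the frog, the gecko, the moth]
6. Drover goes back to the old quay with the frog.  [the old quay: the cricket, the frog | the new quay: the finch, the gecko, the moth]
7. Drover goes to the new quay with the cricket and the frog.  [the old quay: — | the new quay: the cricket, the finch, the frog, the gecko, the moth]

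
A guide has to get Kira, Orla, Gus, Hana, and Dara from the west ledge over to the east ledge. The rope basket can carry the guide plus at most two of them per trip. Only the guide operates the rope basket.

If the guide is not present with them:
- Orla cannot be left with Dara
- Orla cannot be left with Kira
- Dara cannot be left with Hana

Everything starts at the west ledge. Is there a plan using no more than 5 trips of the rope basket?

Yes

Yes — this plan uses 5 crossings (≤ 5):
1. Guide goes to the east ledge with Dara and Kira.
2. Guide goes back to the west ledge alone.
3. Guide goes to the east ledge with Gus.
4. Guide goes back to the west ledge alone.
5. Guide goes to the east ledge with Hana and Orla.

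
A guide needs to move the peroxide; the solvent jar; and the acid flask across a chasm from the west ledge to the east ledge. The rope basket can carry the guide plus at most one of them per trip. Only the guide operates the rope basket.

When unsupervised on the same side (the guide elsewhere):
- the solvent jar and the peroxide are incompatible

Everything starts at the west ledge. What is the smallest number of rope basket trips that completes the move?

5

Counting alone: the guide can take at most 1 across per trip to the east ledge, so moving all 3 needs at least 3 loaded trips out, with a return between consecutive ones — at least 5 crossings.
The plan below uses exactly 5 crossings, so it is optimal:
1. Guide goes to the east ledge with the peroxide.
2. Guide goes back to the west ledge alone.
3. Guide goes to the east ledge with the acid flask.
4. Guide goes back to the west ledge alone.
5. Guide goes to the east ledge with the solvent jar.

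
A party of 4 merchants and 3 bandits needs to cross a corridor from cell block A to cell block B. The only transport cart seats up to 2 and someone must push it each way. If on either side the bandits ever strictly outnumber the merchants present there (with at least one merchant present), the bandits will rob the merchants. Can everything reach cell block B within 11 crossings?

Yes

Yes — this plan uses 11 crossings (≤ 11):
1. 2 bandits → cell block B.  (cell block A: 4M 1B; cell block B: 0M 2B)
2. 1 bandit ← cell block A.  (cell block A: 4M 2B; cell block B: 0M 1B)
3. 2 bandits → cell block B.  (cell block A: 4M 0B; cell block B: 0M 3B)
4. 1 bandit ← cell block A.  (cell block A: 4M 1B; cell block B: 0M 2B)
5. 2 merchants → cell block B.  (cell block A: 2M 1B; cell block B: 2M 2B)
6. 1 bandit ← cell block A.  (cell block A: 2M 2B; cell block B: 2M 1B)
7. 1 merchant and 1 bandit → cell block B.  (cell block A: 1M 1B; cell block B: 3M 2B)
8. 1 merchant ← cell block A.  (cell block A: 2M 1B; cell block B: 2M 2B)
9. 1 merchant and 1 bandit → cell block B.  (cell block A: 1M 0B; cell block B: 3M 3B)
10. 1 bandit ← cell block A.  (cell block A: 1M 1B; cell block B: 3M 2B)
11. 1 merchant and 1 bandit → cell block B.  (cell block A: 0M 0B; cell block B: 4M 3B)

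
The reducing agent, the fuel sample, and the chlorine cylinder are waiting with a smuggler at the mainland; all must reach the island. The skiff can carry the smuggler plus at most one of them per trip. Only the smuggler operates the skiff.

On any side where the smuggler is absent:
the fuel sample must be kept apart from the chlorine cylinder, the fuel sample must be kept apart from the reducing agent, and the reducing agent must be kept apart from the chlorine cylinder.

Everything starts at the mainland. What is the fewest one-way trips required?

Whatever the first load, the items left behind include a forbidden pair without the smuggler. No opening move is safe, so no plan exists.

impossible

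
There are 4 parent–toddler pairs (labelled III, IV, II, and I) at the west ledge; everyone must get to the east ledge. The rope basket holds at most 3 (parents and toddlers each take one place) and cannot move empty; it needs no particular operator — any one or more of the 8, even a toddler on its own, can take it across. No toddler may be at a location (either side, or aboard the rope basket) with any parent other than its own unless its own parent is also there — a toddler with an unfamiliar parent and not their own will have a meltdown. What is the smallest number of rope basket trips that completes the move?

9

Counting alone: each trip to the east ledge takes at most 3 across and each return brings at least 1 back, so after t trips out (and t−1 returns) at most 3t − (t−1) of the 8 are across; that first reaches 8 at t = 4, so at least 7 crossings are needed.
The safety rule pushes this higher. Following every safe sequence of crossings, the most of the 8 that can be at the east ledge as the rope basket arrives there on crossing 7 is 7 — never all 8.
So no plan with fewer than 9 crossings exists, and this one achieves 9:
1. parent III and toddler III cross → the east ledge.
2. parent III crosses ← the west ledge.
3. parent III, parent IV, and toddler IV cross → the east ledge.
4. parent III and toddler III cross ← the west ledge.
5. parent I, parent II, and parent III cross → the east ledge.
6. toddler IV crosses ← the west ledge.
7. toddler III and toddler IV cross → the east ledge.
8. toddler III crosses ← the west ledge.
9. toddler I, toddler II, and toddler III cross → the east ledge.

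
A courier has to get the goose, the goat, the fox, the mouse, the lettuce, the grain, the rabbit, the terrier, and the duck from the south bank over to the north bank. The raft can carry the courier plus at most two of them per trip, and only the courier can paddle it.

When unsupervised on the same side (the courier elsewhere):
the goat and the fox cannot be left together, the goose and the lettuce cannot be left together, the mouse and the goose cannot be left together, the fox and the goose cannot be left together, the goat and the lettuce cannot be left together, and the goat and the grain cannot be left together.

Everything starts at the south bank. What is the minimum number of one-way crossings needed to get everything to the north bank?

Counting alone: the courier can take at most 2 across per trip to the north bank, so moving all 9 needs at least 5 loaded trips out, with a return between consecutive ones — at least 9 crossings.
The safety rule pushes this higher. Following every safe sequence of crossings, the most of the 9 that can be at the north bank as the raft arrives there on crossing 9 is 8 — never all 9.
So no plan with fewer than 11 crossings exists, and this one achieves 11:
1. Courier goes to the north bank with the goat and the goose.  [the south bank: the duck, the fox, the grain, the lettuce, the mouse, the rabbit, the terrier | the north bank: the goat, the goose]
2. Courier goes back to the south bank alone.  [the south bank: the duck, the fox, the grain, the lettuce, the mouse, the rabbit, the terrier | the north bank: the goat, the goose]
3. Courier goes to the north bank with the mouse.  [the south bank: the duck, the fox, the grain, the lettuce, the rabbit, the terrier | the north bank: the goat, the goose, the mouse]
4. Courier goes back to the south bank with the goose.  [the south bank: the duck, the fox, the goose, the grain, the lettuce, the rabbit, the terrier | the north bank: the goat, the mouse]
5. Courier goes to the north bank with the fox and the lettuce.  [the south bank: the duck, the goose, the grain, the rabbit, the terrier | the north bank: the fox, the goat, the lettuce, the mouse]
6. Courier goes back to the south bank with the goat.  [the south bank: the duck, the goat, the goose, the grain, the rabbit, the terrier | the north bank: the fox, the lettuce, the mouse]
7. Courier goes to the north bank with the grain and the rabbit.  [the south bank: the duck, the goat, the goose, the terrier | the north bank: the fox, the grain, the lettuce, the mouse, the rabbit]
8. Courier goes back to the south bank alone.  [the south bank: the duck, the goat, the goose, the terrier | the north bank: the fox, the grain, the lettuce, the mouse, the rabbit]
9. Courier goes to the north bank with the duck and the terrier.  [the south bank: the goat, the goose | the north bank: the duck, the fox, the grain, the lettuce, the mouse, the rabbit, the terrier]
10. Courier goes back to the south bank alone.  [the south bank: the goat, the goose | the north bank: the duck, the fox, the grain, the lettuce, the mouse, the rabbit, the terrier]
11. Courier goes to the north bank with the goat and the goose.  [the south bank: — | the north bank: the duck, the fox, the goat, the goose, the grain, the lettuce, the mouse, the rabbit, the terrier]

11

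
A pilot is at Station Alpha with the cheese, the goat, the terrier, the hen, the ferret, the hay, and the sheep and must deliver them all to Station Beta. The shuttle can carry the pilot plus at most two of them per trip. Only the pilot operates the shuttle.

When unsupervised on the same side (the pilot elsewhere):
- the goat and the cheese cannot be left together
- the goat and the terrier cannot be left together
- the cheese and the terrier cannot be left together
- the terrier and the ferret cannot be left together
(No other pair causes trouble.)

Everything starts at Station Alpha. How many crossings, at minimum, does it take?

Counting alone: the pilot can take at most 2 across per trip to Station Beta, so moving all 7 needs at least 4 loaded trips out, with a return between consecutive ones — at least 7 crossings.
The safety rule pushes this higher. Following every safe sequence of crossings, the most of the 7 that can be at Station Beta as the shuttle arrives there on crossings 7, 9 is 5, 6 respectively — never all 7.
So no plan with fewer than 11 crossings exists, and this one achieves 11:
1. Pilot goes to Station Beta with the cheese and the terrier.  [Station Alpha: the ferret, the goat, the hay, the hen, the sheep | Station Beta: the cheese, the terrier]
2. Pilot goes back to Station Alpha with the cheese.  [Station Alpha: the cheese, the ferret, the goat, the hay, the hen, the sheep | Station Beta: the terrier]
3. Pilot goes to Station Beta with the cheese and the hen.  [Station Alpha: the ferret, the goat, the hay, the sheep | Station Beta: the cheese, the hen, the terrier]
4. Pilot goes back to Station Alpha with the cheese.  [Station Alpha: the cheese, the ferret, the goat, the hay, the sheep | Station Beta: the hen, the terrier]
5. Pilot goes to Station Beta with the cheese and the ferret.  [Station Alpha: the goat, the hay, the sheep | Station Beta: the cheese, the ferret, the hen, the terrier]
6. Pilot goes back to Station Alpha with the terrier.  [Station Alpha: the goat, the hay, the sheep, the terrier | Station Beta: the cheese, the ferret, the hen]
7. Pilot goes to Station Beta with the goat and the hay.  [Station Alpha: the sheep, the terrier | Station Beta: the cheese, the ferret, the goat, the hay, the hen]
8. Pilot goes back to Station Alpha with the cheese.  [Station Alpha: the cheese, the sheep, the terrier | Station Beta: the ferret, the goat, the hay, the hen]
9. Pilot goes to Station Beta with the cheese and the sheep.  [Station Alpha: the terrier | Station Beta: the cheese, the ferret, the goat, the hay, the hen, the sheep]
10. Pilot goes back to Station Alpha with the cheese.  [Station Alpha: the cheese, the terrier | Station Beta: the ferret, the goat, the hay, the hen, the sheep]
11. Pilot goes to Station Beta with the cheese and the terrier.  [Station Alpha: — | Station Beta: the cheese, the ferret, the goat, the hay, the hen, the sheep, the terrier]

11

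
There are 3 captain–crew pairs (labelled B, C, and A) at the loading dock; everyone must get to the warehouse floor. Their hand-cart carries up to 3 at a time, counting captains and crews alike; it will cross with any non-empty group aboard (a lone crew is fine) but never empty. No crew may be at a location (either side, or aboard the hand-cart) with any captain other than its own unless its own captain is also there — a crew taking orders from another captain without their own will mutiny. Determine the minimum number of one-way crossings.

5

Counting alone: each trip to the warehouse floor takes at most 3 across and each return brings at least 1 back, so after t trips out (and t−1 returns) at most 3t − (t−1) of the 6 are across; that first reaches 6 at t = 3, so at least 5 crossings are needed.
The plan below uses exactly 5 crossings, so it is optimal:
1. captain B and crew B cross → the warehouse floor.
2. captain B crosses ← the loading dock.
3. captain A, captain B, and captain C cross → the warehouse floor.
4. crew B crosses ← the loading dock.
5. crew A, crew B, and crew C cross → the warehouse floor.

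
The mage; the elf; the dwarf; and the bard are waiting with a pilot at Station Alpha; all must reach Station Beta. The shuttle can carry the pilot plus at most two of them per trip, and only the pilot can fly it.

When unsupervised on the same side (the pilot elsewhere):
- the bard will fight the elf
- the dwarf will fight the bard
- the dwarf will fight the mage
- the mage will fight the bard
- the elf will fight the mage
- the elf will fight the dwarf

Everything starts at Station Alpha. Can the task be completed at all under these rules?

No

Whatever the first load, the items left behind include a forbidden pair without the pilot. No opening move is safe, so no plan exists.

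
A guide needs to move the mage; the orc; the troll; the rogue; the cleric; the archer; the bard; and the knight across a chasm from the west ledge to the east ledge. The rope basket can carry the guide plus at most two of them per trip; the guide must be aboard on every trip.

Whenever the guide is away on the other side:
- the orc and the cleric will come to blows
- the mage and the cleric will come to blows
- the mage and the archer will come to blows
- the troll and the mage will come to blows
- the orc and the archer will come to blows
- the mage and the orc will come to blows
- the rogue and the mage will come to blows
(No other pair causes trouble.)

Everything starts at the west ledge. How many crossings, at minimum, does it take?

13

Counting alone: the guide can take at most 2 across per trip to the east ledge, so moving all 8 needs at least 4 loaded trips out, with a return between consecutive ones — at least 7 crossings.
The safety rule pushes this higher. Following every safe sequence of crossings, the most of the 8 that can be at the east ledge as the rope basket arrives there on crossings 7, 9, 11 is 5, 6, 7 respectively — never all 8.
So no plan with fewer than 13 crossings exists, and this one achieves 13:
1. Guide goes to the east ledge with the mage and the orc.
2. Guide goes back to the west ledge with the mage.
3. Guide goes to the east ledge with the mage and the troll.
4. Guide goes back to the west ledge with the mage.
5. Guide goes to the east ledge with the mage and the rogue.
6. Guide goes back to the west ledge with the mage.
7. Guide goes to the east ledge with the bard and the mage.
8. Guide goes back to the west ledge with the mage.
9. Guide goes to the east ledge with the knight and the mage.
10. Guide goes back to the west ledge with the mage.
11. Guide goes to the east ledge with the archer and the cleric.
12. Guide goes back to the west ledge with the orc.
13. Guide goes to the east ledge with the mage and the orc.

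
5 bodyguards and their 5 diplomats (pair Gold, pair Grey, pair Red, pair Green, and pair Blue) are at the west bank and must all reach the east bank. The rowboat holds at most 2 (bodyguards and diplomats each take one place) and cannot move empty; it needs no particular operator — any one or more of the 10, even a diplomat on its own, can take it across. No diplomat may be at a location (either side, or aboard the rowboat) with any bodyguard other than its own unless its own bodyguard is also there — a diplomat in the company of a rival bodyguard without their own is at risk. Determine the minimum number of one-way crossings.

Following every safe sequence of crossings from the start, the most of the 10 that can be at the east bank as the rowboat arrives there on crossings 1, 3, 5, 7 is 2, 3, 4, 5 respectively; the best ever achieved is 5 of 10.
From crossing 9 on, no configuration arises that was not already reachable earlier: only 82 distinct safe configurations (who is on which side, and where the rowboat is) can ever be reached, none of them has everyone across, and every continuation just revisits them. So no valid plan exists.

impossible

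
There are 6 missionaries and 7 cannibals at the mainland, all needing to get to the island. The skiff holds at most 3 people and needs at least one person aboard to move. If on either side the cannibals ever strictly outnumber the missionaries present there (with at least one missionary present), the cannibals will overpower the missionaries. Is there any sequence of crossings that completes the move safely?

The cannibals already outnumber the missionaries at the mainland before anyone moves, so the starting position itself is disallowed.

No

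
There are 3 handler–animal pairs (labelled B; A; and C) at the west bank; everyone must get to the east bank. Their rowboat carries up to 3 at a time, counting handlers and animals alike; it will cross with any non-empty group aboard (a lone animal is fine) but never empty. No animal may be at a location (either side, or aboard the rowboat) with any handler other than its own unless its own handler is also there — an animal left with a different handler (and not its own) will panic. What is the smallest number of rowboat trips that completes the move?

Counting alone: each trip to the east bank takes at most 3 across and each return brings at least 1 back, so after t trips out (and t−1 returns) at most 3t − (t−1) of the 6 are across; that first reaches 6 at t = 3, so at least 5 crossings are needed.
The plan below uses exactly 5 crossings, so it is optimal:
1. animal B and handler B cross → the east bank.
2. handler B crosses ← the west bank.
3. handler A, handler B, and handler C cross → the east bank.
4. animal B crosses ← the west bank.
5. animal A, animal B, and animal C cross → the east bank.

5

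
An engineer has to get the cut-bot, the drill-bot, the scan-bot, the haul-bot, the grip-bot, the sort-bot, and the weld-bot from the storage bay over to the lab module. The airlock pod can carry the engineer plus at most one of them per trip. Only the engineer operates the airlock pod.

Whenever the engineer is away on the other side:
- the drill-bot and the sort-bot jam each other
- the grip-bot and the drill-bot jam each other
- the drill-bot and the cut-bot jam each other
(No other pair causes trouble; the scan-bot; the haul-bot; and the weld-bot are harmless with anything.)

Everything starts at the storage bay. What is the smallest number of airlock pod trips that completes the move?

Following every safe sequence of crossings from the start, the most of the 7 that can be at the lab module as the airlock pod arrives there on crossings 1, 3, 5, 7, 9 is 1, 2, 3, 4, 5 respectively; the best ever achieved is 5 of 7.
From crossing 11 on, no configuration arises that was not already reachable earlier: only 72 distinct safe configurations (who is on which side, and where the airlock pod is) can ever be reached, none of them has everyone across, and every continuation just revisits them. So no valid plan exists.

impossible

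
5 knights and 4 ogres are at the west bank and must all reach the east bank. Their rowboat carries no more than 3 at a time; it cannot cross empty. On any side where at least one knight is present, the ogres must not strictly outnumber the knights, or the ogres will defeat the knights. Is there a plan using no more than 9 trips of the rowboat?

Yes — this plan uses 7 crossings (≤ 9):
1. 3 ogres → the east bank.  (the west bank: 5K 1O; the east bank: 0K 3O)
2. 1 ogre ← the west bank.  (the west bank: 5K 2O; the east bank: 0K 2O)
3. 3 knights → the east bank.  (the west bank: 2K 2O; the east bank: 3K 2O)
4. 1 knight ← the west bank.  (the west bank: 3K 2O; the east bank: 2K 2O)
5. 2 knights and 1 ogre → the east bank.  (the west bank: 1K 1O; the east bank: 4K 3O)
6. 1 knight ← the west bank.  (the west bank: 2K 1O; the east bank: 3K 3O)
7. 2 knights and 1 ogre → the east bank.  (the west bank: 0K 0O; the east bank: 5K 4O)

Yes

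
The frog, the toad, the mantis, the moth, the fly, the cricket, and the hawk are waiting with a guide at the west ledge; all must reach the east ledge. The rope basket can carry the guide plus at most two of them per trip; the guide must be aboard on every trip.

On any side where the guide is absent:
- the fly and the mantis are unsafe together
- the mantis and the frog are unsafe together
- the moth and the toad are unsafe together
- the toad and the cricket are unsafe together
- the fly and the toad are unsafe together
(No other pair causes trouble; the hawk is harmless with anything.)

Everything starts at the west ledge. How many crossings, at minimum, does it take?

Counting alone: the guide can take at most 2 across per trip to the east ledge, so moving all 7 needs at least 4 loaded trips out, with a return between consecutive ones — at least 7 crossings.
The safety rule pushes this higher. Following every safe sequence of crossings, the most of the 7 that can be at the east ledge as the rope basket arrives there on crossing 7 is 6 — never all 7.
So no plan with fewer than 9 crossings exists, and this one achieves 9:
1. Guide goes to the east ledge with the mantis and the toad.  [the west ledge: the cricket, the fly, the frog, the hawk, the moth | the east ledge: the mantis, the toad]
2. Guide goes back to the west ledge alone.  [the west ledge: the cricket, the fly, the frog, the hawk, the moth | the east ledge: the mantis, the toad]
3. Guide goes to the east ledge with the frog.  [the west ledge: the cricket, the fly, the hawk, the moth | the east ledge: the frog, the mantis, the toad]
4. Guide goes back to the west ledge with the mantis.  [the west ledge: the cricket, the fly, the hawk, the mantis, the moth | the east ledge: the frog, the toad]
5. Guide goes to the east ledge with the fly and the moth.  [the west ledge: the cricket, the hawk, the mantis | the east ledge: the fly, the frog, the moth, the toad]
6. Guide goes back to the west ledge with the toad.  [the west ledge: the cricket, the hawk, the mantis, the toad | the east ledge: the fly, the frog, the moth]
7. Guide goes to the east ledge with the cricket and the hawk.  [the west ledge: the mantis, the toad | the east ledge: the cricket, the fly, the frog, the hawk, the moth]
8. Guide goes back to the west ledge alone.  [the west ledge: the mantis, the toad | the east ledge: the cricket, the fly, the frog, the hawk, the moth]
9. Guide goes to the east ledge with the mantis and the toad.  [the west ledge: — | the east ledge: the cricket, the fly, the frog, the hawk, the mantis, the moth, the toad]

9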